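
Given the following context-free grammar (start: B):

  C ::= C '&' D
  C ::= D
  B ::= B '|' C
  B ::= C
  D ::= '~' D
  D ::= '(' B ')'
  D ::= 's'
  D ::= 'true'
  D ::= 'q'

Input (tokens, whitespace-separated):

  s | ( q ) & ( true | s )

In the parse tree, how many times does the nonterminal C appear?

[B [B [C [D s]]] | [C [C [D ( [B [C [D q]]] )]] & [D ( [B [B [C [D true]]] | [C [D s]]] )]]]

6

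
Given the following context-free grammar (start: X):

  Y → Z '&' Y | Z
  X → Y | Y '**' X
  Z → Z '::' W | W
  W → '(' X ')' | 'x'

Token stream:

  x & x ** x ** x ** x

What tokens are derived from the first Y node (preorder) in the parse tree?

[X [Y [Z [W x]] & [Y [Z [W x]]]] ** [X [Y [Z [W x]]] ** [X [Y [Z [W x]]] ** [X [Y [Z [W x]]]]]]]

x & x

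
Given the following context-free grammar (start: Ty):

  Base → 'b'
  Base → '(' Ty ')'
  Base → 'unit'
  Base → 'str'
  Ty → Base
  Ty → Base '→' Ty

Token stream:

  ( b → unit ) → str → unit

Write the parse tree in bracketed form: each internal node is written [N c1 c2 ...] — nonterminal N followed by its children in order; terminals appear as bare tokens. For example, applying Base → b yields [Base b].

Ty
Base → Ty
( Ty ) → Ty
( Base → Ty ) → Ty
( b → Ty ) → Ty
( b → Base ) → Ty
( b → unit ) → Ty
( b → unit ) → Base → Ty
( b → unit ) → str → Ty
( b → unit ) → str → Base
( b → unit ) → str → unit

[Ty [Base ( [Ty [Base b] → [Ty [Base unit]]] )] → [Ty [Base str] → [Ty [Base unit]]]]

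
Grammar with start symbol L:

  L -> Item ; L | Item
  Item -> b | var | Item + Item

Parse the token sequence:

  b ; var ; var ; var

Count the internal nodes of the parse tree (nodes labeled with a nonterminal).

[L [Item b] ; [L [Item var] ; [L [Item var] ; [L [Item var]]]]]

8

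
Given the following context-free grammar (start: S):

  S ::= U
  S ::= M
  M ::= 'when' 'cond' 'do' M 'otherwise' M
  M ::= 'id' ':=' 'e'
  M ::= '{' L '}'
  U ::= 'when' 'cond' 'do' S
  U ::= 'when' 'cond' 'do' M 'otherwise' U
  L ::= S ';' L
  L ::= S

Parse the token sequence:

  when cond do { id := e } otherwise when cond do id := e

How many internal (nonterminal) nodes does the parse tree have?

[S [U when cond do [M { [L [S [M id := e]]] }] otherwise [U when cond do [S [M id := e]]]]]

9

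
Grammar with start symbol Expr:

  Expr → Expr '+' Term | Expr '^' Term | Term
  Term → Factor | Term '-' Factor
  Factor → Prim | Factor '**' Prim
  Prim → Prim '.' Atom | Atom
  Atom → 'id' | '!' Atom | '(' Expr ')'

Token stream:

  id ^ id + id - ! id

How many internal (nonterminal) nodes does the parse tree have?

20

[Expr [Expr [Expr [Term [Factor [Prim [Atom id]]]]] ^ [Term [Factor [Prim [Atom id]]]]] + [Term [Term [Factor [Prim [Atom id]]]] - [Factor [Prim [Atom ! [Atom id]]]]]]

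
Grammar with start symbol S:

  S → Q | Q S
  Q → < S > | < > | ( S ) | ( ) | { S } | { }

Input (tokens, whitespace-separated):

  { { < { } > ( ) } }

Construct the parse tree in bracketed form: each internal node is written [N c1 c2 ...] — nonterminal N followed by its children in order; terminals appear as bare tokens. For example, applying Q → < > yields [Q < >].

[S [Q { [S [Q { [S [Q < [S [Q { }]] >] [S [Q ( )]]] }]] }]]

S
Q
{ S }
{ Q }
{ { S } }
{ { Q S } }
{ { < S > S } }
{ { < Q > S } }
{ { < { } > S } }
{ { < { } > Q } }
{ { < { } > ( ) } }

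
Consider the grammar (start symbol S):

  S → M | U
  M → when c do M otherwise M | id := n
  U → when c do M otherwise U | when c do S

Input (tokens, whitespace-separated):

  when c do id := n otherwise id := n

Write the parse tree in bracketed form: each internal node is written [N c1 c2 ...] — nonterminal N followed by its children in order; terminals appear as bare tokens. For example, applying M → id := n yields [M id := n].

[S [M when c do [M id := n] otherwise [M id := n]]]

S
M
when c do M otherwise M
when c do id := n otherwise M
when c do id := n otherwise id := n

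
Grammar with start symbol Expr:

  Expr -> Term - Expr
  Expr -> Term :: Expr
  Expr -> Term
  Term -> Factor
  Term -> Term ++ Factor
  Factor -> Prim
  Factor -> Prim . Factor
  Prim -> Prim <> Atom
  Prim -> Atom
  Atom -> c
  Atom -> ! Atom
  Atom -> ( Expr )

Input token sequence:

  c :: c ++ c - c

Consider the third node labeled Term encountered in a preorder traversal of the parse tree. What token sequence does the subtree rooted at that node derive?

[Expr [Term [Factor [Prim [Atom c]]]] :: [Expr [Term [Term [Factor [Prim [Atom c]]]] ++ [Factor [Prim [Atom c]]]] - [Expr [Term [Factor [Prim [Atom c]]]]]]]

c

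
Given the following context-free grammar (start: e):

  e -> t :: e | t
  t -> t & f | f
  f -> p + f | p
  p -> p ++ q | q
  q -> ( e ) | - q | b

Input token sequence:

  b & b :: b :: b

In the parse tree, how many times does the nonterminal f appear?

4

[e [t [t [f [p [q b]]]] & [f [p [q b]]]] :: [e [t [f [p [q b]]]] :: [e [t [f [p [q b]]]]]]]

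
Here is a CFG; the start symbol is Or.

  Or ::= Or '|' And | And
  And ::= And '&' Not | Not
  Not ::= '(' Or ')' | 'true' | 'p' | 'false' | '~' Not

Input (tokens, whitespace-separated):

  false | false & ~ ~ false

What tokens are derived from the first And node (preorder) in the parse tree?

false

[Or [Or [And [Not false]]] | [And [And [Not false]] & [Not ~ [Not ~ [Not false]]]]]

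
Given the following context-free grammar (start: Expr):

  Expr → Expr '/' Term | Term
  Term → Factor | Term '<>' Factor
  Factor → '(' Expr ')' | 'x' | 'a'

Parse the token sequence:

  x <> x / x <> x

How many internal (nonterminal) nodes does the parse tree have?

10

[Expr [Expr [Term [Term [Factor x]] <> [Factor x]]] / [Term [Term [Factor x]] <> [Factor x]]]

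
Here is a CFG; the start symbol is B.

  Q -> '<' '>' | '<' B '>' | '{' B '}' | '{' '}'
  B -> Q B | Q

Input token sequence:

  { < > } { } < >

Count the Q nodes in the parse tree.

[B [Q { [B [Q < >]] }] [B [Q { }] [B [Q < >]]]]

4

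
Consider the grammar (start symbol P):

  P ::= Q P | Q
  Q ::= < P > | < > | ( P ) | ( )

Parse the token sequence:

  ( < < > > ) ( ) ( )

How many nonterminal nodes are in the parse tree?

10

[P [Q ( [P [Q < [P [Q < >]] >]] )] [P [Q ( )] [P [Q ( )]]]]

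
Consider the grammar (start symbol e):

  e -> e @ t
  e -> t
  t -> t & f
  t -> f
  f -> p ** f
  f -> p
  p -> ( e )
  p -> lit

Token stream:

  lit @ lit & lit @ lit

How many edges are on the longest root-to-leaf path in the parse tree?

[e [e [e [t [f [p lit]]]] @ [t [t [f [p lit]]] & [f [p lit]]]] @ [t [f [p lit]]]]

6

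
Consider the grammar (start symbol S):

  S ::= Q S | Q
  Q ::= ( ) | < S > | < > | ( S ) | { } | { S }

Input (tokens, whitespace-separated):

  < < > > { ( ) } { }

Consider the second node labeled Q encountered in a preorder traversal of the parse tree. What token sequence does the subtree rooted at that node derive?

< >

[S [Q < [S [Q < >]] >] [S [Q { [S [Q ( )]] }] [S [Q { }]]]]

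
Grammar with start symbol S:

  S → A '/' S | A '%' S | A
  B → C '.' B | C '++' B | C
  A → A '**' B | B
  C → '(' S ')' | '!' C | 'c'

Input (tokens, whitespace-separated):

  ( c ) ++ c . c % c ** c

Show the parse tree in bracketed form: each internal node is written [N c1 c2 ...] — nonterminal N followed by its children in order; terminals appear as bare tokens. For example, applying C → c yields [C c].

S
A % S
B % S
C ++ B % S
( S ) ++ B % S
( A ) ++ B % S
( B ) ++ B % S
( C ) ++ B % S
( c ) ++ B % S
( c ) ++ C . B % S
( c ) ++ c . B % S
( c ) ++ c . C % S
( c ) ++ c . c % S
( c ) ++ c . c % A
( c ) ++ c . c % A ** B
( c ) ++ c . c % B ** B
( c ) ++ c . c % C ** B
( c ) ++ c . c % c ** B
( c ) ++ c . c % c ** C
( c ) ++ c . c % c ** c

[S [A [B [C ( [S [A [B [C c]]]] )] ++ [B [C c] . [B [C c]]]]] % [S [A [A [B [C c]]] ** [B [C c]]]]]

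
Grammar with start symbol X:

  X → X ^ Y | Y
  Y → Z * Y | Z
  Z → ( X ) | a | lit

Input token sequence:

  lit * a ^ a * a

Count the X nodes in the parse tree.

2

[X [X [Y [Z lit] * [Y [Z a]]]] ^ [Y [Z a] * [Y [Z a]]]]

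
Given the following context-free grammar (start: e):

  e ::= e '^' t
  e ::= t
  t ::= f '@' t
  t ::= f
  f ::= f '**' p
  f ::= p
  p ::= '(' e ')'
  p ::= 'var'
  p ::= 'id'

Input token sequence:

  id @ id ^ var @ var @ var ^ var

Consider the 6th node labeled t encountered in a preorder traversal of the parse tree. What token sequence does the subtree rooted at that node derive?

[e [e [e [t [f [p id]] @ [t [f [p id]]]]] ^ [t [f [p var]] @ [t [f [p var]] @ [t [f [p var]]]]]] ^ [t [f [p var]]]]

var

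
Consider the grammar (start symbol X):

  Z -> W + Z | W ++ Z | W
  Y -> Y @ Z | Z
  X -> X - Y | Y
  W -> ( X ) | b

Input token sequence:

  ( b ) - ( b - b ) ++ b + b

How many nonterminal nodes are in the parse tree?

[X [X [Y [Z [W ( [X [Y [Z [W b]]]] )]]]] - [Y [Z [W ( [X [X [Y [Z [W b]]]] - [Y [Z [W b]]]] )] ++ [Z [W b] + [Z [W b]]]]]]

24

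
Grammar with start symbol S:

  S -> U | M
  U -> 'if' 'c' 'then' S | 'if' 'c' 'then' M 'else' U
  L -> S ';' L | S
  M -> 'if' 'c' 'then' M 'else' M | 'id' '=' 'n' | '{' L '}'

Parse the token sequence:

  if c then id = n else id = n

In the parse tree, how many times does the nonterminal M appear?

[S [M if c then [M id = n] else [M id = n]]]

3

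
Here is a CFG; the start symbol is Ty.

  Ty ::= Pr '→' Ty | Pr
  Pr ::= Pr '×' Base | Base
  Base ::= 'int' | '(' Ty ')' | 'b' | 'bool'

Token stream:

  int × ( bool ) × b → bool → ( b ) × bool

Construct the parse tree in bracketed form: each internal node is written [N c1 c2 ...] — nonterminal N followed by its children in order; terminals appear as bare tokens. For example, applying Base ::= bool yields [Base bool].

Ty
Pr → Ty
Pr × Base → Ty
Pr × Base × Base → Ty
Base × Base × Base → Ty
int × Base × Base → Ty
int × ( Ty ) × Base → Ty
int × ( Pr ) × Base → Ty
int × ( Base ) × Base → Ty
int × ( bool ) × Base → Ty
int × ( bool ) × b → Ty
int × ( bool ) × b → Pr → Ty
int × ( bool ) × b → Base → Ty
int × ( bool ) × b → bool → Ty
int × ( bool ) × b → bool → Pr
int × ( bool ) × b → bool → Pr × Base
int × ( bool ) × b → bool → Base × Base
int × ( bool ) × b → bool → ( Ty ) × Base
int × ( bool ) × b → bool → ( Pr ) × Base
int × ( bool ) × b → bool → ( Base ) × Base
int × ( bool ) × b → bool → ( b ) × Base
int × ( bool ) × b → bool → ( b ) × bool

[Ty [Pr [Pr [Pr [Base int]] × [Base ( [Ty [Pr [Base bool]]] )]] × [Base b]] → [Ty [Pr [Base bool]] → [Ty [Pr [Pr [Base ( [Ty [Pr [Base b]]] )]] × [Base bool]]]]]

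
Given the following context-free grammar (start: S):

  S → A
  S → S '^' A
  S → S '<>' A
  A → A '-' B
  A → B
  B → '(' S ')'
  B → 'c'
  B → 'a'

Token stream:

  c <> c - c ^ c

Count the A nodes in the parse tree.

4

[S [S [S [A [B c]]] <> [A [A [B c]] - [B c]]] ^ [A [B c]]]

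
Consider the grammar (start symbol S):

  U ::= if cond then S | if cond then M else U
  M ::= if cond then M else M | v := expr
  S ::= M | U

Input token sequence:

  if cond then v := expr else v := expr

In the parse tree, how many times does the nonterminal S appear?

1

[S [M if cond then [M v := expr] else [M v := expr]]]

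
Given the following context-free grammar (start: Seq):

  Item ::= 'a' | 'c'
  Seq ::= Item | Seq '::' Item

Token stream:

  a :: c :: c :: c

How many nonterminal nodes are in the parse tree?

[Seq [Seq [Seq [Seq [Item a]] :: [Item c]] :: [Item c]] :: [Item c]]

8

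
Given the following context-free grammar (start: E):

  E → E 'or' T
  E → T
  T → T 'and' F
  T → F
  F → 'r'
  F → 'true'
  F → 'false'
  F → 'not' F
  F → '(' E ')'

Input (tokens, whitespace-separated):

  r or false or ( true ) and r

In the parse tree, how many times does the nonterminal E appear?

[E [E [E [T [F r]]] or [T [F false]]] or [T [T [F ( [E [T [F true]]] )]] and [F r]]]

4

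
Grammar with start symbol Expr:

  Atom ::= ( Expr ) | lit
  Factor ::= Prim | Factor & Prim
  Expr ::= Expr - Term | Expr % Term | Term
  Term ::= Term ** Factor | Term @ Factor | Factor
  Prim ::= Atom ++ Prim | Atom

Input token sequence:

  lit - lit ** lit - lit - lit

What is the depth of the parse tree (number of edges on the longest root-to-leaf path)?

[Expr [Expr [Expr [Expr [Term [Factor [Prim [Atom lit]]]]] - [Term [Term [Factor [Prim [Atom lit]]]] ** [Factor [Prim [Atom lit]]]]] - [Term [Factor [Prim [Atom lit]]]]] - [Term [Factor [Prim [Atom lit]]]]]

8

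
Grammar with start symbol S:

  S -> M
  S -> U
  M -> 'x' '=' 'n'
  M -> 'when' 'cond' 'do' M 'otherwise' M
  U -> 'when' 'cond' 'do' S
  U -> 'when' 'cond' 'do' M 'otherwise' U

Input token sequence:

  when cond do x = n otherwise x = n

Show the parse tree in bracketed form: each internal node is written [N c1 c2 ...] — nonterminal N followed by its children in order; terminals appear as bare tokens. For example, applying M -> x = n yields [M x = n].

S
M
when cond do M otherwise M
when cond do x = n otherwise M
when cond do x = n otherwise x = n

[S [M when cond do [M x = n] otherwise [M x = n]]]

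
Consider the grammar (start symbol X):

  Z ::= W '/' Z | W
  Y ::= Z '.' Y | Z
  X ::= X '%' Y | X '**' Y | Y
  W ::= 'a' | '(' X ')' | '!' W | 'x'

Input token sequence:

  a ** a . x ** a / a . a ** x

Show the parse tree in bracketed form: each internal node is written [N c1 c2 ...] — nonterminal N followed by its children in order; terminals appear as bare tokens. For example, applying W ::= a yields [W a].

[X [X [X [X [Y [Z [W a]]]] ** [Y [Z [W a]] . [Y [Z [W x]]]]] ** [Y [Z [W a] / [Z [W a]]] . [Y [Z [W a]]]]] ** [Y [Z [W x]]]]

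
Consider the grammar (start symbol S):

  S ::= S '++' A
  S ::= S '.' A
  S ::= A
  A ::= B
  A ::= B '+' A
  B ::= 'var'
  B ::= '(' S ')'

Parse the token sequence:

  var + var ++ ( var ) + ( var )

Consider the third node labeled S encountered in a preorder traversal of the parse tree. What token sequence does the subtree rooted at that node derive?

[S [S [A [B var] + [A [B var]]]] ++ [A [B ( [S [A [B var]]] )] + [A [B ( [S [A [B var]]] )]]]]

var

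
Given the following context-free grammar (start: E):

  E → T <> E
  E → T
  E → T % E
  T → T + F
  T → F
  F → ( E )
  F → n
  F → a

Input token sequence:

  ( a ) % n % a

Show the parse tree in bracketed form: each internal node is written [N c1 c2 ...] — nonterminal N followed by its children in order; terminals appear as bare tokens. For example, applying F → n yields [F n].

[E [T [F ( [E [T [F a]]] )]] % [E [T [F n]] % [E [T [F a]]]]]

E
T % E
F % E
( E ) % E
( T ) % E
( F ) % E
( a ) % E
( a ) % T % E
( a ) % F % E
( a ) % n % E
( a ) % n % T
( a ) % n % F
( a ) % n % a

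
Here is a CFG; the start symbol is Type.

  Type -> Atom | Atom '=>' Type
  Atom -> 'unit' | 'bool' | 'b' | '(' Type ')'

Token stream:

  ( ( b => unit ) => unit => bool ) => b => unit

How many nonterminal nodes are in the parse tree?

[Type [Atom ( [Type [Atom ( [Type [Atom b] => [Type [Atom unit]]] )] => [Type [Atom unit] => [Type [Atom bool]]]] )] => [Type [Atom b] => [Type [Atom unit]]]]

16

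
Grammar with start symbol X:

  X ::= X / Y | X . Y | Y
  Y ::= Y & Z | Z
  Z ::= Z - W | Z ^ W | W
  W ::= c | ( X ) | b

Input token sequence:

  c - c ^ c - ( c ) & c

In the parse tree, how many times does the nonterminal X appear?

2

[X [Y [Y [Z [Z [Z [Z [W c]] - [W c]] ^ [W c]] - [W ( [X [Y [Z [W c]]]] )]]] & [Z [W c]]]]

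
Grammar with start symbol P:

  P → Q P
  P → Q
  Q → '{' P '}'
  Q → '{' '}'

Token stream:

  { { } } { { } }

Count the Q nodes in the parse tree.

[P [Q { [P [Q { }]] }] [P [Q { [P [Q { }]] }]]]

4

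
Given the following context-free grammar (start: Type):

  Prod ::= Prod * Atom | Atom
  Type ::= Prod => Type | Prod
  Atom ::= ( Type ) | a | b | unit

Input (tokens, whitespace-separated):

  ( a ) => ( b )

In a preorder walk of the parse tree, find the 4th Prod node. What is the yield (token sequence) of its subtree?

[Type [Prod [Atom ( [Type [Prod [Atom a]]] )]] => [Type [Prod [Atom ( [Type [Prod [Atom b]]] )]]]]

b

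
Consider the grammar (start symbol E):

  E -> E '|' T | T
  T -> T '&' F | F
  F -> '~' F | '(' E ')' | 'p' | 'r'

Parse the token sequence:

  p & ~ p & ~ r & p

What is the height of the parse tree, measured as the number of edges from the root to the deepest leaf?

6

[E [T [T [T [T [F p]] & [F ~ [F p]]] & [F ~ [F r]]] & [F p]]]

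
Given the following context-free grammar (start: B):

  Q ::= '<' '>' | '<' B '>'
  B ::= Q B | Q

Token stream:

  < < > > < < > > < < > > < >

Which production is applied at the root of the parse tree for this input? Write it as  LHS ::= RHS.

[B [Q < [B [Q < >]] >] [B [Q < [B [Q < >]] >] [B [Q < [B [Q < >]] >] [B [Q < >]]]]]

B ::= Q B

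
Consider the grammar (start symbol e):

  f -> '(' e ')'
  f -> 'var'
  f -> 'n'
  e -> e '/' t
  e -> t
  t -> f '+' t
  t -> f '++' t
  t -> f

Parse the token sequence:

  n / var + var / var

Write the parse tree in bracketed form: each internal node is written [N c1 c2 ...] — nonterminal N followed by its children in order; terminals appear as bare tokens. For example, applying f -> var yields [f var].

[e [e [e [t [f n]]] / [t [f var] + [t [f var]]]] / [t [f var]]]

e
e / t
e / t / t
t / t / t
f / t / t
n / t / t
n / f + t / t
n / var + t / t
n / var + f / t
n / var + var / t
n / var + var / f
n / var + var / var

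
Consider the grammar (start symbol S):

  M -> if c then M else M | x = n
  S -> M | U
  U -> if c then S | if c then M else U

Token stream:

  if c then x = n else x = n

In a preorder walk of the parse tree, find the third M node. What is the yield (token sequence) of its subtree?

x = n

[S [M if c then [M x = n] else [M x = n]]]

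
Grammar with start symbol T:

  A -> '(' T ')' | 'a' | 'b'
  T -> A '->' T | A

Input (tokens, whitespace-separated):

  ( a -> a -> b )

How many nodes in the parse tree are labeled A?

[T [A ( [T [A a] -> [T [A a] -> [T [A b]]]] )]]

4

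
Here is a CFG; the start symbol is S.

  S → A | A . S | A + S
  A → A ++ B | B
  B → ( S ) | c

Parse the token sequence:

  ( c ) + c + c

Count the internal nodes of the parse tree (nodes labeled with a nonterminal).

[S [A [B ( [S [A [B c]]] )]] + [S [A [B c]] + [S [A [B c]]]]]

12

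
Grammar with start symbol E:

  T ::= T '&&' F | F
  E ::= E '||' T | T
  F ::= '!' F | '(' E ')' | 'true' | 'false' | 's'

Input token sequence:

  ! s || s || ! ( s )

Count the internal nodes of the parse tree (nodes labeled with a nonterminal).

14

[E [E [E [T [F ! [F s]]]] || [T [F s]]] || [T [F ! [F ( [E [T [F s]]] )]]]]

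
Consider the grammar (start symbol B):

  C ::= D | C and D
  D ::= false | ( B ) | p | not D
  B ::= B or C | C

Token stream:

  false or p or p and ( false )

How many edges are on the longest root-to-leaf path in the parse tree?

6

[B [B [B [C [D false]]] or [C [D p]]] or [C [C [D p]] and [D ( [B [C [D false]]] )]]]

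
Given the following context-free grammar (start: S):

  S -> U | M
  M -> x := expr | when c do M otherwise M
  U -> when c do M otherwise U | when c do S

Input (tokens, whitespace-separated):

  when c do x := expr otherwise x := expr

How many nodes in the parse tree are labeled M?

3

[S [M when c do [M x := expr] otherwise [M x := expr]]]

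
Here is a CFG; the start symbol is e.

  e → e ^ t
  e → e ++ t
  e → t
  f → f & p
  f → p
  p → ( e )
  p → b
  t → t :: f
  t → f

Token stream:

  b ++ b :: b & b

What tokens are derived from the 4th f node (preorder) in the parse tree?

b

[e [e [t [f [p b]]]] ++ [t [t [f [p b]]] :: [f [f [p b]] & [p b]]]]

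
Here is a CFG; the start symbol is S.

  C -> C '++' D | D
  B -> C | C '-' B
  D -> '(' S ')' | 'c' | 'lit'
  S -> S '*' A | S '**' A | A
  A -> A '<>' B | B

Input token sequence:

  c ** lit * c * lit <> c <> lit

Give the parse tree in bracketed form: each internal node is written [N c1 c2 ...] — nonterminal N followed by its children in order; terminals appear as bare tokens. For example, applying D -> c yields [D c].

[S [S [S [S [A [B [C [D c]]]]] ** [A [B [C [D lit]]]]] * [A [B [C [D c]]]]] * [A [A [A [B [C [D lit]]]] <> [B [C [D c]]]] <> [B [C [D lit]]]]]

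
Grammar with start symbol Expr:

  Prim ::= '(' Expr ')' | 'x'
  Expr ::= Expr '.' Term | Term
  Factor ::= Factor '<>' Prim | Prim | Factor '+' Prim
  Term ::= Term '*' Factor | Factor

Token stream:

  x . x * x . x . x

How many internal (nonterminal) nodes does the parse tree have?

[Expr [Expr [Expr [Expr [Term [Factor [Prim x]]]] . [Term [Term [Factor [Prim x]]] * [Factor [Prim x]]]] . [Term [Factor [Prim x]]]] . [Term [Factor [Prim x]]]]

19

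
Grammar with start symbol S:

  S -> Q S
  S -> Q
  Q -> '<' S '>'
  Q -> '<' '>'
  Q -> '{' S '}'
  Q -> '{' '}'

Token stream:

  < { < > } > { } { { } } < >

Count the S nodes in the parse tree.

7

[S [Q < [S [Q { [S [Q < >]] }]] >] [S [Q { }] [S [Q { [S [Q { }]] }] [S [Q < >]]]]]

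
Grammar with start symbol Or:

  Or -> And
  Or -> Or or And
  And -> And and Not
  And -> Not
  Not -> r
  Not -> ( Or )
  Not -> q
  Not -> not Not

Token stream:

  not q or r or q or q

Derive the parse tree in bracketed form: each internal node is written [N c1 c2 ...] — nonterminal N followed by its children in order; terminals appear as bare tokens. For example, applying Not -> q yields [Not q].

[Or [Or [Or [Or [And [Not not [Not q]]]] or [And [Not r]]] or [And [Not q]]] or [And [Not q]]]

Or
Or or And
Or or And or And
Or or And or And or And
And or And or And or And
Not or And or And or And
not Not or And or And or And
not q or And or And or And
not q or Not or And or And
not q or r or And or And
not q or r or Not or And
not q or r or q or And
not q or r or q or Not
not q or r or q or q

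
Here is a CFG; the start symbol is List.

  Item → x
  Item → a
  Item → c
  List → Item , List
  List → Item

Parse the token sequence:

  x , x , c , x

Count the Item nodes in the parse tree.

4

[List [Item x] , [List [Item x] , [List [Item c] , [List [Item x]]]]]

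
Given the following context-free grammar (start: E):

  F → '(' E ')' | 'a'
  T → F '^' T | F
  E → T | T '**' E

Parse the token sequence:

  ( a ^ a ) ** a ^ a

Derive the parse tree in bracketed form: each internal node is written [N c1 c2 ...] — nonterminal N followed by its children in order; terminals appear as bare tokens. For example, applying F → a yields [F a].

[E [T [F ( [E [T [F a] ^ [T [F a]]]] )]] ** [E [T [F a] ^ [T [F a]]]]]

E
T ** E
F ** E
( E ) ** E
( T ) ** E
( F ^ T ) ** E
( a ^ T ) ** E
( a ^ F ) ** E
( a ^ a ) ** E
( a ^ a ) ** T
( a ^ a ) ** F ^ T
( a ^ a ) ** a ^ T
( a ^ a ) ** a ^ F
( a ^ a ) ** a ^ a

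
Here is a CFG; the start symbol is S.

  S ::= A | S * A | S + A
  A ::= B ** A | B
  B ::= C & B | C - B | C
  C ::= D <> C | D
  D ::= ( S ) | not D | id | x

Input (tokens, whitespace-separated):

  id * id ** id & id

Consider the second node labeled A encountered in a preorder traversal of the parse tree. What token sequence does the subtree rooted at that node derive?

id ** id & id

[S [S [A [B [C [D id]]]]] * [A [B [C [D id]]] ** [A [B [C [D id]] & [B [C [D id]]]]]]]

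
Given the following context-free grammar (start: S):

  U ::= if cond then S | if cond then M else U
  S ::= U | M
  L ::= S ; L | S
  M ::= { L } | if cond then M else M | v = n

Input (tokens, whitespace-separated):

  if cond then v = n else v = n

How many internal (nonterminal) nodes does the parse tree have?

[S [M if cond then [M v = n] else [M v = n]]]

4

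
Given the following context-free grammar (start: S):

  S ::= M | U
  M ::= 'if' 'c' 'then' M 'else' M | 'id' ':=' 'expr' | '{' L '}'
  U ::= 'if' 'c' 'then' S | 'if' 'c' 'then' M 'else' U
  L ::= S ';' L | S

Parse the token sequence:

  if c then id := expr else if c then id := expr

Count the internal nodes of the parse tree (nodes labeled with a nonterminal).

[S [U if c then [M id := expr] else [U if c then [S [M id := expr]]]]]

6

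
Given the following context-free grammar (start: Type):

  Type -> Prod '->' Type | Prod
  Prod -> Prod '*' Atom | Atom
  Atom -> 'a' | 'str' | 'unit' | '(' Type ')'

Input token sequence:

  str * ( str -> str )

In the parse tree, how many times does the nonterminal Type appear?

[Type [Prod [Prod [Atom str]] * [Atom ( [Type [Prod [Atom str]] -> [Type [Prod [Atom str]]]] )]]]

3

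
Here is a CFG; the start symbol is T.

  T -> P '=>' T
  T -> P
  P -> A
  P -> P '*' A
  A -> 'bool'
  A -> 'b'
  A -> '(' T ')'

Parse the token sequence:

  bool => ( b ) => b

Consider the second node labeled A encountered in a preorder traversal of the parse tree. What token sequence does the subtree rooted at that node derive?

( b )

[T [P [A bool]] => [T [P [A ( [T [P [A b]]] )]] => [T [P [A b]]]]]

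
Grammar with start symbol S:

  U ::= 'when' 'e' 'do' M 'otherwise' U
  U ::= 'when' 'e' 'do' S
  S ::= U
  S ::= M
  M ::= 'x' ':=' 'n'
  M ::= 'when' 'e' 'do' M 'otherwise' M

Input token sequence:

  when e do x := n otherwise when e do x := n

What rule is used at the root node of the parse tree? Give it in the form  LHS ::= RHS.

S ::= U

[S [U when e do [M x := n] otherwise [U when e do [S [M x := n]]]]]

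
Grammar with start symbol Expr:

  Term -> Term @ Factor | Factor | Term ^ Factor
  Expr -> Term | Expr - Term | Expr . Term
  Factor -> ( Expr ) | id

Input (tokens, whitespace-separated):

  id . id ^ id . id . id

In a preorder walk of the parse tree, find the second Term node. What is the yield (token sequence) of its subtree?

id ^ id

[Expr [Expr [Expr [Expr [Term [Factor id]]] . [Term [Term [Factor id]] ^ [Factor id]]] . [Term [Factor id]]] . [Term [Factor id]]]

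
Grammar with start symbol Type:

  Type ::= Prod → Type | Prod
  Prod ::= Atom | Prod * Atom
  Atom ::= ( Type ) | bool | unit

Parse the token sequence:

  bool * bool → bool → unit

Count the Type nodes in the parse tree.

[Type [Prod [Prod [Atom bool]] * [Atom bool]] → [Type [Prod [Atom bool]] → [Type [Prod [Atom unit]]]]]

3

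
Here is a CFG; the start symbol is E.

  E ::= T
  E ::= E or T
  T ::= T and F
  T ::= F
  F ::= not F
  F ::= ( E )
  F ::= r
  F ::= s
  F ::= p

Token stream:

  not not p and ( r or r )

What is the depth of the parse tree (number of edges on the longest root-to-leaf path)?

[E [T [T [F not [F not [F p]]]] and [F ( [E [E [T [F r]]] or [T [F r]]] )]]]

7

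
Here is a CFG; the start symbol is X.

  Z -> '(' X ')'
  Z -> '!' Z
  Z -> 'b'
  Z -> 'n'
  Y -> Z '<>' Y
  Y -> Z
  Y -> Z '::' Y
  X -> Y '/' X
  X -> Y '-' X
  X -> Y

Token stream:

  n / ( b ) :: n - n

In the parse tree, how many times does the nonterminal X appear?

4

[X [Y [Z n]] / [X [Y [Z ( [X [Y [Z b]]] )] :: [Y [Z n]]] - [X [Y [Z n]]]]]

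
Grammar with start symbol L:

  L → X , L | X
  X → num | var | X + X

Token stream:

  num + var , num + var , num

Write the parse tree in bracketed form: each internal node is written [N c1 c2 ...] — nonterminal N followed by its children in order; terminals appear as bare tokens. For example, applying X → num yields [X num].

[L [X [X num] + [X var]] , [L [X [X num] + [X var]] , [L [X num]]]]

L
X , L
X + X , L
num + X , L
num + var , L
num + var , X , L
num + var , X + X , L
num + var , num + X , L
num + var , num + var , L
num + var , num + var , X
num + var , num + var , num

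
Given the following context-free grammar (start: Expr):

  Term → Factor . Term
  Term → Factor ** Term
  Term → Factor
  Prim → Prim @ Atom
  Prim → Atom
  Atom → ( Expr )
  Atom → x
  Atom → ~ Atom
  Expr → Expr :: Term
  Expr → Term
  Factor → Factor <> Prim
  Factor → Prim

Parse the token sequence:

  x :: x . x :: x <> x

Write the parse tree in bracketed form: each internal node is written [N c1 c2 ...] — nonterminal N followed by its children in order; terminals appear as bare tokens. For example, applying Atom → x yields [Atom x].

Expr
Expr :: Term
Expr :: Term :: Term
Term :: Term :: Term
Factor :: Term :: Term
Prim :: Term :: Term
Atom :: Term :: Term
x :: Term :: Term
x :: Factor . Term :: Term
x :: Prim . Term :: Term
x :: Atom . Term :: Term
x :: x . Term :: Term
x :: x . Factor :: Term
x :: x . Prim :: Term
x :: x . Atom :: Term
x :: x . x :: Term
x :: x . x :: Factor
x :: x . x :: Factor <> Prim
x :: x . x :: Prim <> Prim
x :: x . x :: Atom <> Prim
x :: x . x :: x <> Prim
x :: x . x :: x <> Atom
x :: x . x :: x <> x

[Expr [Expr [Expr [Term [Factor [Prim [Atom x]]]]] :: [Term [Factor [Prim [Atom x]]] . [Term [Factor [Prim [Atom x]]]]]] :: [Term [Factor [Factor [Prim [Atom x]]] <> [Prim [Atom x]]]]]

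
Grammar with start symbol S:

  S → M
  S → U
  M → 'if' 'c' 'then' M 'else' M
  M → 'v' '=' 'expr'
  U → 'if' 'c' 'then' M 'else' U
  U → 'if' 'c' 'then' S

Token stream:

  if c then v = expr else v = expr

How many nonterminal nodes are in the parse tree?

[S [M if c then [M v = expr] else [M v = expr]]]

4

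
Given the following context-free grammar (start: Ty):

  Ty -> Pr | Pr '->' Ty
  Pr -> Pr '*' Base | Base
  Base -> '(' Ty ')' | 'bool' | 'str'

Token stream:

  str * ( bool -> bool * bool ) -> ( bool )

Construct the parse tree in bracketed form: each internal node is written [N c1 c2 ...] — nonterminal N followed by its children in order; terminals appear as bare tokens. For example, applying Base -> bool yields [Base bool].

Ty
Pr -> Ty
Pr * Base -> Ty
Base * Base -> Ty
str * Base -> Ty
str * ( Ty ) -> Ty
str * ( Pr -> Ty ) -> Ty
str * ( Base -> Ty ) -> Ty
str * ( bool -> Ty ) -> Ty
str * ( bool -> Pr ) -> Ty
str * ( bool -> Pr * Base ) -> Ty
str * ( bool -> Base * Base ) -> Ty
str * ( bool -> bool * Base ) -> Ty
str * ( bool -> bool * bool ) -> Ty
str * ( bool -> bool * bool ) -> Pr
str * ( bool -> bool * bool ) -> Base
str * ( bool -> bool * bool ) -> ( Ty )
str * ( bool -> bool * bool ) -> ( Pr )
str * ( bool -> bool * bool ) -> ( Base )
str * ( bool -> bool * bool ) -> ( bool )

[Ty [Pr [Pr [Base str]] * [Base ( [Ty [Pr [Base bool]] -> [Ty [Pr [Pr [Base bool]] * [Base bool]]]] )]] -> [Ty [Pr [Base ( [Ty [Pr [Base bool]]] )]]]]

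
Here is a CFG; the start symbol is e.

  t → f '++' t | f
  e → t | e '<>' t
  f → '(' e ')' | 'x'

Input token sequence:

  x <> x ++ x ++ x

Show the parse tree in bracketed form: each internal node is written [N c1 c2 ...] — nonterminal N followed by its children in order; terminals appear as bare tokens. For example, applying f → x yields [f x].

e
e <> t
t <> t
f <> t
x <> t
x <> f ++ t
x <> x ++ t
x <> x ++ f ++ t
x <> x ++ x ++ t
x <> x ++ x ++ f
x <> x ++ x ++ x

[e [e [t [f x]]] <> [t [f x] ++ [t [f x] ++ [t [f x]]]]]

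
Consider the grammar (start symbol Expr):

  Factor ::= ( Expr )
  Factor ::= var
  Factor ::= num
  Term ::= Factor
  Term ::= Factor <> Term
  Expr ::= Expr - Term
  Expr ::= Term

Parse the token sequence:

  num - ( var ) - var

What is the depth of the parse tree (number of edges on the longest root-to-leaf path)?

[Expr [Expr [Expr [Term [Factor num]]] - [Term [Factor ( [Expr [Term [Factor var]]] )]]] - [Term [Factor var]]]

7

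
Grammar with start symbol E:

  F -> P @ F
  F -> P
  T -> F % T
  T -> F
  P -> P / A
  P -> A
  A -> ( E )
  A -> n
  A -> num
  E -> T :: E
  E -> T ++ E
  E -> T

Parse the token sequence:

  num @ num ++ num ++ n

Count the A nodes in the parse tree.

[E [T [F [P [A num]] @ [F [P [A num]]]]] ++ [E [T [F [P [A num]]]] ++ [E [T [F [P [A n]]]]]]]

4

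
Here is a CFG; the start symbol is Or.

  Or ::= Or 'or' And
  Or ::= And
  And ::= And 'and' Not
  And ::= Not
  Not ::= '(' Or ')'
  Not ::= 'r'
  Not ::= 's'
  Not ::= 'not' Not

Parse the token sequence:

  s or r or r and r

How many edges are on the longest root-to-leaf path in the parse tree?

[Or [Or [Or [And [Not s]]] or [And [Not r]]] or [And [And [Not r]] and [Not r]]]

5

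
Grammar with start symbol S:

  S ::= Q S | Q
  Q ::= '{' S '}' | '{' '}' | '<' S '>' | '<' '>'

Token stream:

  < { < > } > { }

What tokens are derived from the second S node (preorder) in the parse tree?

{ < > }

[S [Q < [S [Q { [S [Q < >]] }]] >] [S [Q { }]]]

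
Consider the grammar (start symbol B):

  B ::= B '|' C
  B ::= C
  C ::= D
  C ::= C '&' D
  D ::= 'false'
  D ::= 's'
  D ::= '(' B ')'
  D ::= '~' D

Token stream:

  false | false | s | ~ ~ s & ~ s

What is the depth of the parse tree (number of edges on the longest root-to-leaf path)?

[B [B [B [B [C [D false]]] | [C [D false]]] | [C [D s]]] | [C [C [D ~ [D ~ [D s]]]] & [D ~ [D s]]]]

6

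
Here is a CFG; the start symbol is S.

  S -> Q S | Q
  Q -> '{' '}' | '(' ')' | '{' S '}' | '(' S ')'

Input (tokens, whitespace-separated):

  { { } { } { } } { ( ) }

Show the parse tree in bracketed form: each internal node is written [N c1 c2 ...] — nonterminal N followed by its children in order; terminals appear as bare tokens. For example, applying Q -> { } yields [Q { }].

S
Q S
{ S } S
{ Q S } S
{ { } S } S
{ { } Q S } S
{ { } { } S } S
{ { } { } Q } S
{ { } { } { } } S
{ { } { } { } } Q
{ { } { } { } } { S }
{ { } { } { } } { Q }
{ { } { } { } } { ( ) }

[S [Q { [S [Q { }] [S [Q { }] [S [Q { }]]]] }] [S [Q { [S [Q ( )]] }]]]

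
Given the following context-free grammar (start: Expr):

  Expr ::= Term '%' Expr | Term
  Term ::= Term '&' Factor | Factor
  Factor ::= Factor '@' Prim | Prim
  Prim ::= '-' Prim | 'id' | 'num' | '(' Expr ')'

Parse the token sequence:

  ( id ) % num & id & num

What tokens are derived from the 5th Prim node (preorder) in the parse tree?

num

[Expr [Term [Factor [Prim ( [Expr [Term [Factor [Prim id]]]] )]]] % [Expr [Term [Term [Term [Factor [Prim num]]] & [Factor [Prim id]]] & [Factor [Prim num]]]]]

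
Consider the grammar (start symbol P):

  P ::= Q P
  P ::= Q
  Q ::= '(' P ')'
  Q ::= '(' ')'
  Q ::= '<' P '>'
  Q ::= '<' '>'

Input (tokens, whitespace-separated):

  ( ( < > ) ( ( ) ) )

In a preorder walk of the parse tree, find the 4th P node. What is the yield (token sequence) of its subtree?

( ( ) )

[P [Q ( [P [Q ( [P [Q < >]] )] [P [Q ( [P [Q ( )]] )]]] )]]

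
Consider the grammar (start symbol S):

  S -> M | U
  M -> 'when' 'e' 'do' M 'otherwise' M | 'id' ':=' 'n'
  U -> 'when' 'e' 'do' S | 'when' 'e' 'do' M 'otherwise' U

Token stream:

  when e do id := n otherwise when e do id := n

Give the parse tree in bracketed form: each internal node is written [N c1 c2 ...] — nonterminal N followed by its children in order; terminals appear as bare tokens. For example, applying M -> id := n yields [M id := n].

S
U
when e do M otherwise U
when e do id := n otherwise U
when e do id := n otherwise when e do S
when e do id := n otherwise when e do M
when e do id := n otherwise when e do id := n

[S [U when e do [M id := n] otherwise [U when e do [S [M id := n]]]]]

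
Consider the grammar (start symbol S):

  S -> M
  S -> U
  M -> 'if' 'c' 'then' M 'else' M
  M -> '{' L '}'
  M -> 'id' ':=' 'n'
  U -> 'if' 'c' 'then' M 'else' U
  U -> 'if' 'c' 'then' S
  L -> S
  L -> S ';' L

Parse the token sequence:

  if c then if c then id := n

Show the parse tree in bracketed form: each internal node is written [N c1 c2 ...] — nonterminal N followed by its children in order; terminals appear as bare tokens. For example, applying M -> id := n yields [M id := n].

S
U
if c then S
if c then U
if c then if c then S
if c then if c then M
if c then if c then id := n

[S [U if c then [S [U if c then [S [M id := n]]]]]]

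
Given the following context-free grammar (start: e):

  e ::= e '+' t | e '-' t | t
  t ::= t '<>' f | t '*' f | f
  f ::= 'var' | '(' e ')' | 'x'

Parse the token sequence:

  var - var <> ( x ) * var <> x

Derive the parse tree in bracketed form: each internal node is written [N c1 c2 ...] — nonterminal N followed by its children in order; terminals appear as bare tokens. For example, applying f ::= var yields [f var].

e
e - t
t - t
f - t
var - t
var - t <> f
var - t * f <> f
var - t <> f * f <> f
var - f <> f * f <> f
var - var <> f * f <> f
var - var <> ( e ) * f <> f
var - var <> ( t ) * f <> f
var - var <> ( f ) * f <> f
var - var <> ( x ) * f <> f
var - var <> ( x ) * var <> f
var - var <> ( x ) * var <> x

[e [e [t [f var]]] - [t [t [t [t [f var]] <> [f ( [e [t [f x]]] )]] * [f var]] <> [f x]]]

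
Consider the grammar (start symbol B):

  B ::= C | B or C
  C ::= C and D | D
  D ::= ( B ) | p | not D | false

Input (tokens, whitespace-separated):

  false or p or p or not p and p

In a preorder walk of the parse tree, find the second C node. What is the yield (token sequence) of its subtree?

[B [B [B [B [C [D false]]] or [C [D p]]] or [C [D p]]] or [C [C [D not [D p]]] and [D p]]]

p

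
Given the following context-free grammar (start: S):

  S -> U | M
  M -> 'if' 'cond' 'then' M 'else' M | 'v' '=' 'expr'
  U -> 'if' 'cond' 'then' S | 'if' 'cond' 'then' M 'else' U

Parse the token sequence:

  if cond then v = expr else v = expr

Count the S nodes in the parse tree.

1

[S [M if cond then [M v = expr] else [M v = expr]]]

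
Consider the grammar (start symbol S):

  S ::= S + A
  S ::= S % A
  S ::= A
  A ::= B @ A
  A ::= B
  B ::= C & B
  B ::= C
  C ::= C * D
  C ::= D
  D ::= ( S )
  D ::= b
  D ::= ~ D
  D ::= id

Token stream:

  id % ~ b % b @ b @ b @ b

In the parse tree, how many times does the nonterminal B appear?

6

[S [S [S [A [B [C [D id]]]]] % [A [B [C [D ~ [D b]]]]]] % [A [B [C [D b]]] @ [A [B [C [D b]]] @ [A [B [C [D b]]] @ [A [B [C [D b]]]]]]]]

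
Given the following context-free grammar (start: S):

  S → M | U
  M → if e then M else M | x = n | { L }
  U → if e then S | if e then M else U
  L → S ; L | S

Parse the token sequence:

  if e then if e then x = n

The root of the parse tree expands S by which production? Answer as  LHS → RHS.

S → U

[S [U if e then [S [U if e then [S [M x = n]]]]]]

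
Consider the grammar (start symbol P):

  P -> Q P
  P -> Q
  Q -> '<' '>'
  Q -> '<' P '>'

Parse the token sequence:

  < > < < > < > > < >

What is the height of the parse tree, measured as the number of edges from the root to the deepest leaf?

6

[P [Q < >] [P [Q < [P [Q < >] [P [Q < >]]] >] [P [Q < >]]]]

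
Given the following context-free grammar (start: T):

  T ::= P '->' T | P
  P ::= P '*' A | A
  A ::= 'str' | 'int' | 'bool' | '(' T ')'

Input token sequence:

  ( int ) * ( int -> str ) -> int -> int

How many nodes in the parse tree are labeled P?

7

[T [P [P [A ( [T [P [A int]]] )]] * [A ( [T [P [A int]] -> [T [P [A str]]]] )]] -> [T [P [A int]] -> [T [P [A int]]]]]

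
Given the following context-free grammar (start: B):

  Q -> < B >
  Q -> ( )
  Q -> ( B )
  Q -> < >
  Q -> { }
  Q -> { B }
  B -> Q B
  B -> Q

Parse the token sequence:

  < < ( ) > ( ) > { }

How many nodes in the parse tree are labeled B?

5

[B [Q < [B [Q < [B [Q ( )]] >] [B [Q ( )]]] >] [B [Q { }]]]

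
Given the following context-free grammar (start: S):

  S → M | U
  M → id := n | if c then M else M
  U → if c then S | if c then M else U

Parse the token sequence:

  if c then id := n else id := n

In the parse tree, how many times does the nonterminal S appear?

[S [M if c then [M id := n] else [M id := n]]]

1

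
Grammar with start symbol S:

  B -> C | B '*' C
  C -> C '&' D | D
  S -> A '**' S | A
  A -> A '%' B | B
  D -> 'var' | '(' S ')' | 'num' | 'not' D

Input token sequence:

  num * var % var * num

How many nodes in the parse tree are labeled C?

[S [A [A [B [B [C [D num]]] * [C [D var]]]] % [B [B [C [D var]]] * [C [D num]]]]]

4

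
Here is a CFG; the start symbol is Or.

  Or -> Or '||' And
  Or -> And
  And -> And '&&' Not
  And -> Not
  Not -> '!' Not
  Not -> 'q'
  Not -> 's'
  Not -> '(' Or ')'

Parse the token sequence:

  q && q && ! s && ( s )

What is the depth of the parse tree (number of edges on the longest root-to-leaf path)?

[Or [And [And [And [And [Not q]] && [Not q]] && [Not ! [Not s]]] && [Not ( [Or [And [Not s]]] )]]]

6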